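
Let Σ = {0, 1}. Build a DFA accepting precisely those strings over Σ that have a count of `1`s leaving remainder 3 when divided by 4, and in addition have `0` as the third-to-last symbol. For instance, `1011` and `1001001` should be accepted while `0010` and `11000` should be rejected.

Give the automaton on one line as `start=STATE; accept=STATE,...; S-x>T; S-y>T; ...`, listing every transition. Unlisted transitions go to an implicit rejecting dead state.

start=S0; accept=S7,S11,S12,S14; S0-0>S0; S0-1>S1; S1-0>S2; S1-1>S3; S2-0>S2; S2-1>S4; S3-0>S5; S3-1>S6; S4-0>S5; S4-1>S7; S5-0>S8; S5-1>S9; S6-0>S10; S6-1>S0; S7-0>S10; S7-1>S0; S8-0>S8; S8-1>S11; S9-0>S12; S9-1>S0; S10-0>S13; S10-1>S0; S11-0>S12; S11-1>S0; S12-0>S13; S12-1>S0; S13-0>S14; S13-1>S0; S14-0>S14; S14-1>S0

Run two small machines in parallel and take their product. One (4 states) tracks the count of `1`s modulo 4; the other (15 states) tracks the last 3 symbols read. Each combined state is a pair, one component from each; accept when both components accept. Equivalent product states are then merged.
15 states suffice.
          0    1  
>  S0     S0   S1 
   S1     S2   S3 
   S2     S2   S4 
   S3     S5   S6 
   S4     S5   S7 
   S5     S8   S9 
   S6    S10   S0 
 * S7    S10   S0 
   S8     S8  S11 
   S9    S12   S0 
   S10   S13   S0 
 * S11   S12   S0 
 * S12   S13   S0 
   S13   S14   S0 
 * S14   S14   S0 
(> = start, * = accepting)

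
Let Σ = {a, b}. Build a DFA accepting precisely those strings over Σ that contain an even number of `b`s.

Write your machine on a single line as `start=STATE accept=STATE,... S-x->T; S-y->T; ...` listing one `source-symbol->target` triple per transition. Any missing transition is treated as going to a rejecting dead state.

start=q0; accept=q0; q0-a->q0; q0-b->q1; q1-a->q1; q1-b->q0

Keep the running count of `b`s modulo 2: each `b` advances along the cycle q0 → q1 → q0 while other symbols loop. Accept at q0.
With 2 states:
        a   b  
>* q0   q0  q1 
   q1   q1  q0 
(> = start, * = accepting)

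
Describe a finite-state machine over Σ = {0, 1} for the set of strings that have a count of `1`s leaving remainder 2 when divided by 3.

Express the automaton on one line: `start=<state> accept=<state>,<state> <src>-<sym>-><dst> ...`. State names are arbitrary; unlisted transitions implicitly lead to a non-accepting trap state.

start=S0 accept=S2 S0-0->S0 S0-1->S1 S1-0->S1 S1-1->S2 S2-0->S2 S2-1->S0

The only thing that matters is how many `1`s have appeared, reduced mod 3. Use one state per residue: S0 for 0, …, S2 for 2. Reading `1` moves to the next residue; anything else stays put. S2 is accepting.
A 3-state machine:
        0   1  
>  S0   S0  S1 
   S1   S1  S2 
 * S2   S2  S0 
(> = start, * = accepting)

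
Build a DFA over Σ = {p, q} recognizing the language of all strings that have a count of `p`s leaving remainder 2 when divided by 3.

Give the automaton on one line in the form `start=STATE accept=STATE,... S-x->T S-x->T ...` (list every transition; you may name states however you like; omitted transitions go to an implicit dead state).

Keep the running count of `p`s modulo 3: each `p` advances along the cycle A → B → C → A while other symbols loop. Accept at C.
With 3 states:
       p  q 
>  A   B  A 
   B   C  B 
 * C   A  C 
(> = start, * = accepting)

start=A accept=C A-p->B A-q->A B-p->C B-q->B C-p->A C-q->C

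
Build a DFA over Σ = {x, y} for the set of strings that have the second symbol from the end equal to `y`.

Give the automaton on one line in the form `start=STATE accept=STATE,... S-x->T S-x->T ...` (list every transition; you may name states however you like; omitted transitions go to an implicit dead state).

Because acceptance depends on a position counted from the end, the machine has to buffer the most recent 2 symbols. Make each state the string of the last up-to-2 symbols read; on input `x` shift the window left and append `x`. Accept when the buffered window has length 2 and begins with `y`.
7 states suffice.
        x   y  
>  S0   S1  S2 
   S1   S3  S4 
   S2   S5  S6 
   S3   S3  S4 
   S4   S5  S6 
 * S5   S3  S4 
 * S6   S5  S6 
(> = start, * = accepting)

start=S0 accept=S5,S6 S0-x->S1 S0-y->S2 S1-x->S3 S1-y->S4 S2-x->S5 S2-y->S6 S3-x->S3 S3-y->S4 S4-x->S5 S4-y->S6 S5-x->S3 S5-y->S4 S6-x->S5 S6-y->S6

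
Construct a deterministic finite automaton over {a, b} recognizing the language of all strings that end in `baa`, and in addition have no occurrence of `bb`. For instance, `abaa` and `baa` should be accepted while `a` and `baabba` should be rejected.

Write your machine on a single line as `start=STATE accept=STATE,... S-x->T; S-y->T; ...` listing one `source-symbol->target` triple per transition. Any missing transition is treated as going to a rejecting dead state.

start=S0; accept=S4; S0-a->S0; S0-b->S1; S1-a->S2; S1-b->S3; S2-a->S4; S2-b->S1; S3-a->S5; S3-b->S3; S4-a->S0; S4-b->S1; S5-a->S6; S5-b->S3; S6-a->S7; S6-b->S3; S7-a->S7; S7-b->S3

Run two small machines in parallel and take their product. One (4 states) tracks how much of the suffix `baa` has currently been matched; the other (3 states) tracks partial matches of the forbidden pattern `bb`. Each combined state is a pair, one component from each; accept when both components accept.
With 8 states:
        a   b  
>  S0   S0  S1 
   S1   S2  S3 
   S2   S4  S1 
   S3   S5  S3 
 * S4   S0  S1 
   S5   S6  S3 
   S6   S7  S3 
   S7   S7  S3 
(> = start, * = accepting)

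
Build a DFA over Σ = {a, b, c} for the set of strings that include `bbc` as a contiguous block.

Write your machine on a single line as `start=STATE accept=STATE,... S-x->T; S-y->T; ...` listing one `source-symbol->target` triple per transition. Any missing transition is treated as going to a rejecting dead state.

States S0..S2 record the length of the longest prefix of `bbc` that matches the current input suffix. Reaching S3 means `bbc` has been seen, and we stay there forever. Accept from S3.
A 4-state machine:
        a   b   c  
>  S0   S0  S1  S0 
   S1   S0  S2  S0 
   S2   S0  S2  S3 
 * S3   S3  S3  S3 
(> = start, * = accepting)

start=S0; accept=S3; S0-a->S0; S0-b->S1; S0-c->S0; S1-a->S0; S1-b->S2; S1-c->S0; S2-a->S0; S2-b->S2; S2-c->S3; S3-a->S3; S3-b->S3; S3-c->S3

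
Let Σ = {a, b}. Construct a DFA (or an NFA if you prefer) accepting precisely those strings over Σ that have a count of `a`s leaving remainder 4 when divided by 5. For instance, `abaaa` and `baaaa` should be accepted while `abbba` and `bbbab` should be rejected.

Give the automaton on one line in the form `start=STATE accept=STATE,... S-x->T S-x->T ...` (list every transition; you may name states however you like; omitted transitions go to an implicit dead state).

The only thing that matters is how many `a`s have appeared, reduced mod 5. Use one state per residue: S0 for 0, …, S4 for 4. Reading `a` moves to the next residue; anything else stays put. S4 is accepting.
5 states suffice.
        a   b  
>  S0   S1  S0 
   S1   S2  S1 
   S2   S3  S2 
   S3   S4  S3 
 * S4   S0  S4 
(> = start, * = accepting)

start=S0 accept=S4 S0-a->S1 S0-b->S0 S1-a->S2 S1-b->S1 S2-a->S3 S2-b->S2 S3-a->S4 S3-b->S3 S4-a->S0 S4-b->S4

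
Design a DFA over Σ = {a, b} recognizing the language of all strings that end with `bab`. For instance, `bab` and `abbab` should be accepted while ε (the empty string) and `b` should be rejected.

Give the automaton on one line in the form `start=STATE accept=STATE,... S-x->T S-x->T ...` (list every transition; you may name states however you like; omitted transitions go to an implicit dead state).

start=q0 accept=q3 q0-a->q0 q0-b->q1 q1-a->q2 q1-b->q1 q2-a->q0 q2-b->q3 q3-a->q2 q3-b->q1

Let each state record the length of the longest suffix of the input read so far that is also a prefix of `bab`. q1 means the last symbol is `b`; q2 means the last 2 symbols are `ba`; q3 means the last 3 symbols are `bab`. Accept only at q3, where the string currently ends in `bab`.
With 4 states:
        a   b  
>  q0   q0  q1 
   q1   q2  q1 
   q2   q0  q3 
 * q3   q2  q1 
(> = start, * = accepting)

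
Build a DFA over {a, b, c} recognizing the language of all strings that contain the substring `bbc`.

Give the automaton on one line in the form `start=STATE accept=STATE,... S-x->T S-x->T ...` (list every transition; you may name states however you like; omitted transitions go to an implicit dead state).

States q0..q2 record the length of the longest prefix of `bbc` that matches the current input suffix. Reaching q3 means `bbc` has been seen, and we stay there forever. Accept from q3.
With 4 states:
        a   b   c  
>  q0   q0  q1  q0 
   q1   q0  q2  q0 
   q2   q0  q2  q3 
 * q3   q3  q3  q3 
(> = start, * = accepting)

start=q0 accept=q3 q0-a->q0 q0-b->q1 q0-c->q0 q1-a->q0 q1-b->q2 q1-c->q0 q2-a->q0 q2-b->q2 q2-c->q3 q3-a->q3 q3-b->q3 q3-c->q3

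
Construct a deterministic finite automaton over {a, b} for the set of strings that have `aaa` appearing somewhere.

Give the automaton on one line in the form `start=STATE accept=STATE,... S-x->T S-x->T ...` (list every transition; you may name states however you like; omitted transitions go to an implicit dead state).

Track how much of `aaa` has been matched so far: state q0 is no progress, q3 is the absorbing accept state reached once `aaa` has occurred. Intermediate states record partial matches; on a mismatch, fall back to the longest reusable overlap.
A 4-state machine:
        a   b  
>  q0   q1  q0 
   q1   q2  q0 
   q2   q3  q0 
 * q3   q3  q3 
(> = start, * = accepting)

start=q0 accept=q3 q0-a->q1 q0-b->q0 q1-a->q2 q1-b->q0 q2-a->q3 q2-b->q0 q3-a->q3 q3-b->q3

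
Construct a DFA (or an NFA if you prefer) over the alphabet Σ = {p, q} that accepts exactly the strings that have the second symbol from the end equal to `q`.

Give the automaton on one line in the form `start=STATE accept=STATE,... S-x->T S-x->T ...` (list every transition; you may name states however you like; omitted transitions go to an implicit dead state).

start=A accept=F,G A-p->B A-q->C B-p->D B-q->E C-p->F C-q->G D-p->D D-q->E E-p->F E-q->G F-p->D F-q->E G-p->F G-q->G

A DFA must remember the last 2 symbols (since which symbol is second-to-last isn't known until the input ends). Use one state per possible window of the last ≤2 symbols; accept from those whose window starts with `q`.
       p  q 
>  A   B  C 
   B   D  E 
   C   F  G 
   D   D  E 
   E   F  G 
 * F   D  E 
 * G   F  G 
(> = start, * = accepting)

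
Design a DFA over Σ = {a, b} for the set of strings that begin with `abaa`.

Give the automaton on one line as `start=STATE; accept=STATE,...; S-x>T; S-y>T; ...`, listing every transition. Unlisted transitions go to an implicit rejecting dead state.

Check the first 4 symbols one by one: q0 through q3 record how many have matched `abaa` so far; any wrong symbol goes to the dead state q5. After all 4 match we enter the accepting sink q4.
With 6 states:
        a   b  
>  q0   q1  q5 
   q1   q5  q2 
   q2   q3  q5 
   q3   q4  q5 
 * q4   q4  q4 
   q5   q5  q5 
(> = start, * = accepting)

start=q0; accept=q4; q0-a>q1; q0-b>q5; q1-a>q5; q1-b>q2; q2-a>q3; q2-b>q5; q3-a>q4; q3-b>q5; q4-a>q4; q4-b>q4; q5-a>q5; q5-b>q5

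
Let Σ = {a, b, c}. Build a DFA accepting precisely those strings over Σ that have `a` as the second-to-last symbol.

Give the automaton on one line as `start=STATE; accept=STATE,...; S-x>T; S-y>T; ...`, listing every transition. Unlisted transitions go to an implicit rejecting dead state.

start=s0; accept=s4,s5,s6; s0-a>s1; s0-b>s2; s0-c>s3; s1-a>s4; s1-b>s5; s1-c>s6; s2-a>s7; s2-b>s8; s2-c>s9; s3-a>s10; s3-b>s11; s3-c>s12; s4-a>s4; s4-b>s5; s4-c>s6; s5-a>s7; s5-b>s8; s5-c>s9; s6-a>s10; s6-b>s11; s6-c>s12; s7-a>s4; s7-b>s5; s7-c>s6; s8-a>s7; s8-b>s8; s8-c>s9; s9-a>s10; s9-b>s11; s9-c>s12; s10-a>s4; s10-b>s5; s10-c>s6; s11-a>s7; s11-b>s8; s11-c>s9; s12-a>s10; s12-b>s11; s12-c>s12

Because acceptance depends on a position counted from the end, the machine has to buffer the most recent 2 symbols. Make each state the string of the last up-to-2 symbols read; on input `x` shift the window left and append `x`. Accept when the buffered window has length 2 and begins with `a`.
          a    b    c  
>  s0     s1   s2   s3 
   s1     s4   s5   s6 
   s2     s7   s8   s9 
   s3    s10  s11  s12 
 * s4     s4   s5   s6 
 * s5     s7   s8   s9 
 * s6    s10  s11  s12 
   s7     s4   s5   s6 
   s8     s7   s8   s9 
   s9    s10  s11  s12 
   s10    s4   s5   s6 
   s11    s7   s8   s9 
   s12   s10  s11  s12 
(> = start, * = accepting)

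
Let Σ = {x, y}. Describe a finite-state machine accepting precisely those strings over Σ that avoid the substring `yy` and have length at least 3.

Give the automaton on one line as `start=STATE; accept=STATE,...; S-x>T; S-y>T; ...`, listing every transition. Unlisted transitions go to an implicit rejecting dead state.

Build one automaton per condition and run them in lockstep. One (3 states) tracks partial matches of the forbidden pattern `yy`; the other (5 states) tracks the input length, saturating at 4. Each combined state is a pair, one component from each; accept when both components accept. After merging equivalent states the machine shrinks.
An 8-state machine:
        x   y  
>  q0   q1  q2 
   q1   q3  q4 
   q2   q3  q5 
   q3   q6  q7 
   q4   q6  q5 
   q5   q5  q5 
 * q6   q6  q7 
 * q7   q6  q5 
(> = start, * = accepting)

start=q0; accept=q6,q7; q0-x>q1; q0-y>q2; q1-x>q3; q1-y>q4; q2-x>q3; q2-y>q5; q3-x>q6; q3-y>q7; q4-x>q6; q4-y>q5; q5-x>q5; q5-y>q5; q6-x>q6; q6-y>q7; q7-x>q6; q7-y>q5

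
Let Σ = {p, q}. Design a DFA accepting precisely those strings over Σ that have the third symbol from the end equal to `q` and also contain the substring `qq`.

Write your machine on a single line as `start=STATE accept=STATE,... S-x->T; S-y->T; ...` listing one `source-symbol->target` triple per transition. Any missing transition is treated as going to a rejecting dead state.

start=A; accept=N,O,P,Q; A-p->B; A-q->C; B-p->D; B-q->E; C-p->F; C-q->G; D-p->H; D-q->I; E-p->J; E-q->K; F-p->L; F-q->M; G-p->N; G-q->O; H-p->H; H-q->I; I-p->J; I-q->K; J-p->L; J-q->M; K-p->N; K-q->O; L-p->H; L-q->I; M-p->J; M-q->K; N-p->P; N-q->Q; O-p->N; O-q->O; P-p->R; P-q->S; Q-p->T; Q-q->K; R-p->R; R-q->S; S-p->T; S-q->K; T-p->P; T-q->Q

Build one automaton per condition and run them in lockstep. The first has 15 states tracking the last 3 symbols read; the second has 3 states tracking whether and how much of `qq` has been seen. A product state is a pair (one from each), accepting exactly when both do.
A 20-state machine:
       p  q 
>  A   B  C 
   B   D  E 
   C   F  G 
   D   H  I 
   E   J  K 
   F   L  M 
   G   N  O 
   H   H  I 
   I   J  K 
   J   L  M 
   K   N  O 
   L   H  I 
   M   J  K 
 * N   P  Q 
 * O   N  O 
 * P   R  S 
 * Q   T  K 
   R   R  S 
   S   T  K 
   T   P  Q 
(> = start, * = accepting)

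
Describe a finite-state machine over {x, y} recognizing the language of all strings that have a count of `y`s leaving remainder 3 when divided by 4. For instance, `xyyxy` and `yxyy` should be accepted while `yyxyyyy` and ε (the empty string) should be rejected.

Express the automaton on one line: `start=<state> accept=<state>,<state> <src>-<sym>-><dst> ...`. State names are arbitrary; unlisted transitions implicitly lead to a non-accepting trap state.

start=S0 accept=S3 S0-x->S0 S0-y->S1 S1-x->S1 S1-y->S2 S2-x->S2 S2-y->S3 S3-x->S3 S3-y->S0

Keep the running count of `y`s modulo 4: each `y` advances along the cycle S0 → S1 → S2 → S3 → S0 while other symbols loop. Accept at S3.
With 4 states:
        x   y  
>  S0   S0  S1 
   S1   S1  S2 
   S2   S2  S3 
 * S3   S3  S0 
(> = start, * = accepting)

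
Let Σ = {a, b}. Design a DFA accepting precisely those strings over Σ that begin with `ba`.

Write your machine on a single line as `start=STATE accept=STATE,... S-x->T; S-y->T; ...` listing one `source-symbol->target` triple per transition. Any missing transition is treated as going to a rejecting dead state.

Walk along `ba` while the input agrees: from S0 take `b` to S1, and so on. Any deviation drops to the rejecting sink S3. Once S2 is reached the prefix is confirmed and every continuation is accepted.
        a   b  
>  S0   S3  S1 
   S1   S2  S3 
 * S2   S2  S2 
   S3   S3  S3 
(> = start, * = accepting)

start=S0; accept=S2; S0-a->S3; S0-b->S1; S1-a->S2; S1-b->S3; S2-a->S2; S2-b->S2; S3-a->S3; S3-b->S3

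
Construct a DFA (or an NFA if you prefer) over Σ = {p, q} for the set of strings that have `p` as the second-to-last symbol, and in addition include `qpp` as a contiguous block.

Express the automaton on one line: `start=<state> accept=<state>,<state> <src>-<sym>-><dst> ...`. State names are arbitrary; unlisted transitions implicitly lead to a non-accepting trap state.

Handle the two conditions separately and then intersect. The first has 7 states tracking the last 2 symbols read; the second has 4 states tracking whether and how much of `qpp` has been seen. A product state is a pair (one from each), accepting exactly when both do. After merging equivalent states the machine shrinks.
With 7 states:
       p  q 
>  A   A  B 
   B   C  B 
   C   D  B 
 * D   D  E 
 * E   F  G 
   F   D  E 
   G   F  G 
(> = start, * = accepting)

start=A accept=D,E A-p->A A-q->B B-p->C B-q->B C-p->D C-q->B D-p->D D-q->E E-p->F E-q->G F-p->D F-q->E G-p->F G-q->G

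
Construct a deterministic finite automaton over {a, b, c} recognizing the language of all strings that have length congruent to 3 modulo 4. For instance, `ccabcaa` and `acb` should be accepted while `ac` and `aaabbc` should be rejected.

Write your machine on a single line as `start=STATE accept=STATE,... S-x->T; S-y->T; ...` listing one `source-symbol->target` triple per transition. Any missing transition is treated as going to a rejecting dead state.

start=S0; accept=S3; S0-a->S1; S0-b->S1; S0-c->S1; S1-a->S2; S1-b->S2; S1-c->S2; S2-a->S3; S2-b->S3; S2-c->S3; S3-a->S0; S3-b->S0; S3-c->S0

Only the length mod 4 matters, so use a 4-cycle: from any state, every input symbol moves to the next state, wrapping S3 back to S0. Mark S3 accepting.
        a   b   c  
>  S0   S1  S1  S1 
   S1   S2  S2  S2 
   S2   S3  S3  S3 
 * S3   S0  S0  S0 
(> = start, * = accepting)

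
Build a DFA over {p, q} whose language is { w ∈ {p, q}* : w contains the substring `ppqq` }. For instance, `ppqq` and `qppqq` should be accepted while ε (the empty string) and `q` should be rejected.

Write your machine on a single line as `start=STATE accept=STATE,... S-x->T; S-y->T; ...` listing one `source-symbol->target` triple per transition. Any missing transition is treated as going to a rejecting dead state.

States S0..S3 record the length of the longest prefix of `ppqq` that matches the current input suffix. Reaching S4 means `ppqq` has been seen, and we stay there forever. Accept from S4.
A 5-state machine:
        p   q  
>  S0   S1  S0 
   S1   S2  S0 
   S2   S2  S3 
   S3   S1  S4 
 * S4   S4  S4 
(> = start, * = accepting)

start=S0; accept=S4; S0-p->S1; S0-q->S0; S1-p->S2; S1-q->S0; S2-p->S2; S2-q->S3; S3-p->S1; S3-q->S4; S4-p->S4; S4-q->S4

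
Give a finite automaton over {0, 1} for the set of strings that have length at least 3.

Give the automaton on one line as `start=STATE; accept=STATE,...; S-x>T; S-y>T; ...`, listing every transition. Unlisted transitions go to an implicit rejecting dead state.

We only need to distinguish lengths 0, 1, …, 3, and '>3'. Chain A → B → C → D → E on every symbol, with E looping. Accepting states: {D, E}.
A 5-state machine:
       0  1 
>  A   B  B 
   B   C  C 
   C   D  D 
 * D   E  E 
 * E   E  E 
(> = start, * = accepting)

start=A; accept=D,E; A-0>B; A-1>B; B-0>C; B-1>C; C-0>D; C-1>D; D-0>E; D-1>E; E-0>E; E-1>E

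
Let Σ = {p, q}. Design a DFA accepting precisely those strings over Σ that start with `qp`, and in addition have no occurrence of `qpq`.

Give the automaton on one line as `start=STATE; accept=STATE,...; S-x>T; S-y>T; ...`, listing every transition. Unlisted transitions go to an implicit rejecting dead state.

start=A; accept=E,G,J; A-p>B; A-q>C; B-p>B; B-q>D; C-p>E; C-q>D; D-p>F; D-q>D; E-p>G; E-q>H; F-p>B; F-q>I; G-p>G; G-q>J; H-p>H; H-q>H; I-p>I; I-q>I; J-p>E; J-q>J

Build one automaton per condition and run them in lockstep. The first has 4 states tracking whether the input so far still matches the prefix `qp`; the second has 4 states tracking partial matches of the forbidden pattern `qpq`. A product state is a pair (one from each), accepting exactly when both do.
10 states suffice.
       p  q 
>  A   B  C 
   B   B  D 
   C   E  D 
   D   F  D 
 * E   G  H 
   F   B  I 
 * G   G  J 
   H   H  H 
   I   I  I 
 * J   E  J 
(> = start, * = accepting)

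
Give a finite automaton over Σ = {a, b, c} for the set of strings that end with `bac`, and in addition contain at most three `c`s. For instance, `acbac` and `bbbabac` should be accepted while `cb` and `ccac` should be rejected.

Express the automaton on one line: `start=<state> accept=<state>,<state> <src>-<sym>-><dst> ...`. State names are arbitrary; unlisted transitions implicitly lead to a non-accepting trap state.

start=S0 accept=S6,S10,S12 S0-a->S0 S0-b->S1 S0-c->S2 S1-a->S3 S1-b->S1 S1-c->S2 S2-a->S2 S2-b->S4 S2-c->S5 S3-a->S0 S3-b->S1 S3-c->S6 S4-a->S7 S4-b->S4 S4-c->S5 S5-a->S5 S5-b->S8 S5-c->S9 S6-a->S2 S6-b->S4 S6-c->S5 S7-a->S2 S7-b->S4 S7-c->S10 S8-a->S11 S8-b->S8 S8-c->S9 S9-a->S9 S9-b->S9 S9-c->S9 S10-a->S5 S10-b->S8 S10-c->S9 S11-a->S5 S11-b->S8 S11-c->S12 S12-a->S9 S12-b->S9 S12-c->S9

Handle the two conditions separately and then intersect. The first has 4 states tracking how much of the suffix `bac` has currently been matched; the second has 5 states tracking the count of `c`s, saturating at 4. A product state is a pair (one from each), accepting exactly when both do. Equivalent product states are then merged.
With 13 states:
          a    b    c  
>  S0     S0   S1   S2 
   S1     S3   S1   S2 
   S2     S2   S4   S5 
   S3     S0   S1   S6 
   S4     S7   S4   S5 
   S5     S5   S8   S9 
 * S6     S2   S4   S5 
   S7     S2   S4  S10 
   S8    S11   S8   S9 
   S9     S9   S9   S9 
 * S10    S5   S8   S9 
   S11    S5   S8  S12 
 * S12    S9   S9   S9 
(> = start, * = accepting)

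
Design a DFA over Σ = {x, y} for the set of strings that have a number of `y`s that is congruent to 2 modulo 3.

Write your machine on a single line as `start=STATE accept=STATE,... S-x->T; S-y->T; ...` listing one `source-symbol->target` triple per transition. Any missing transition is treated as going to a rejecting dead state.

Keep the running count of `y`s modulo 3: each `y` advances along the cycle s0 → s1 → s2 → s0 while other symbols loop. Accept at s2.
With 3 states:
        x   y  
>  s0   s0  s1 
   s1   s1  s2 
 * s2   s2  s0 
(> = start, * = accepting)

start=s0; accept=s2; s0-x->s0; s0-y->s1; s1-x->s1; s1-y->s2; s2-x->s2; s2-y->s0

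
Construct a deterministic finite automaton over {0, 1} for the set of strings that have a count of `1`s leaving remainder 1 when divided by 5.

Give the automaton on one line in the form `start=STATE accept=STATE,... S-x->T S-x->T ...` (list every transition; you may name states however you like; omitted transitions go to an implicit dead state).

Keep the running count of `1`s modulo 5: each `1` advances along the cycle q0 → q1 → q2 → q3 → q4 → q0 while other symbols loop. Accept at q1.
5 states suffice.
        0   1  
>  q0   q0  q1 
 * q1   q1  q2 
   q2   q2  q3 
   q3   q3  q4 
   q4   q4  q0 
(> = start, * = accepting)

start=q0 accept=q1 q0-0->q0 q0-1->q1 q1-0->q1 q1-1->q2 q2-0->q2 q2-1->q3 q3-0->q3 q3-1->q4 q4-0->q4 q4-1->q0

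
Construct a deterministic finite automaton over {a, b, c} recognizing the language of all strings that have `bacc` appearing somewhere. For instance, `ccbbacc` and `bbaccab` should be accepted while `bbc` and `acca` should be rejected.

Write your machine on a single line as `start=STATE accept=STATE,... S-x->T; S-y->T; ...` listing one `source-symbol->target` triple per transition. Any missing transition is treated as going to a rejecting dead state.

States q0..q3 record the length of the longest prefix of `bacc` that matches the current input suffix. Reaching q4 means `bacc` has been seen, and we stay there forever. Accept from q4.
        a   b   c  
>  q0   q0  q1  q0 
   q1   q2  q1  q0 
   q2   q0  q1  q3 
   q3   q0  q1  q4 
 * q4   q4  q4  q4 
(> = start, * = accepting)

start=q0; accept=q4; q0-a->q0; q0-b->q1; q0-c->q0; q1-a->q2; q1-b->q1; q1-c->q0; q2-a->q0; q2-b->q1; q2-c->q3; q3-a->q0; q3-b->q1; q3-c->q4; q4-a->q4; q4-b->q4; q4-c->q4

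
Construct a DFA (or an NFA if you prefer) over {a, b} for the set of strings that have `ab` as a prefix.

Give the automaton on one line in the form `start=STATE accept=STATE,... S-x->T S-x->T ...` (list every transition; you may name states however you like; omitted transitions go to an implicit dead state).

start=S0 accept=S2 S0-a->S1 S0-b->S3 S1-a->S3 S1-b->S2 S2-a->S2 S2-b->S2 S3-a->S3 S3-b->S3

Walk along `ab` while the input agrees: from S0 take `a` to S1, and so on. Any deviation drops to the rejecting sink S3. Once S2 is reached the prefix is confirmed and every continuation is accepted.
        a   b  
>  S0   S1  S3 
   S1   S3  S2 
 * S2   S2  S2 
   S3   S3  S3 
(> = start, * = accepting)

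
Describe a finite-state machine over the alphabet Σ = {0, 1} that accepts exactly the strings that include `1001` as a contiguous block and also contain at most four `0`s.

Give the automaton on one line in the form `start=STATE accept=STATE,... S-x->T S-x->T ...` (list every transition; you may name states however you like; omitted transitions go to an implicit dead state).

start=s0 accept=s12,s14,s15 s0-0->s1 s0-1->s2 s1-0->s3 s1-1->s4 s2-0->s5 s2-1->s2 s3-0->s6 s3-1->s7 s4-0->s8 s4-1->s4 s5-0->s9 s5-1->s4 s6-0->s6 s6-1->s6 s7-0->s10 s7-1->s7 s8-0->s11 s8-1->s7 s9-0->s6 s9-1->s12 s10-0->s13 s10-1->s6 s11-0->s6 s11-1->s14 s12-0->s14 s12-1->s12 s13-0->s6 s13-1->s15 s14-0->s15 s14-1->s14 s15-0->s6 s15-1->s15

Handle the two conditions separately and then intersect. The first has 5 states tracking whether and how much of `1001` has been seen; the second has 6 states tracking the count of `0`s, saturating at 5. A product state is a pair (one from each), accepting exactly when both do. After merging equivalent states the machine shrinks.
          0    1  
>  s0     s1   s2 
   s1     s3   s4 
   s2     s5   s2 
   s3     s6   s7 
   s4     s8   s4 
   s5     s9   s4 
   s6     s6   s6 
   s7    s10   s7 
   s8    s11   s7 
   s9     s6  s12 
   s10   s13   s6 
   s11    s6  s14 
 * s12   s14  s12 
   s13    s6  s15 
 * s14   s15  s14 
 * s15    s6  s15 
(> = start, * = accepting)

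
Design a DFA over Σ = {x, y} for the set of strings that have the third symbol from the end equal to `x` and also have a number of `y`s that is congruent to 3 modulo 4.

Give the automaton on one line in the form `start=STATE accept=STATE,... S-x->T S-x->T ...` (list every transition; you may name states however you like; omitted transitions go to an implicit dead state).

start=s0 accept=s7,s11,s12,s14 s0-x->s0 s0-y->s1 s1-x->s2 s1-y->s3 s2-x->s2 s2-y->s4 s3-x->s5 s3-y->s6 s4-x->s5 s4-y->s7 s5-x->s8 s5-y->s9 s6-x->s10 s6-y->s0 s7-x->s10 s7-y->s0 s8-x->s8 s8-y->s11 s9-x->s12 s9-y->s0 s10-x->s13 s10-y->s0 s11-x->s12 s11-y->s0 s12-x->s13 s12-y->s0 s13-x->s14 s13-y->s0 s14-x->s14 s14-y->s0

Handle the two conditions separately and then intersect. The first has 15 states tracking the last 3 symbols read; the second has 4 states tracking the count of `y`s modulo 4. A product state is a pair (one from each), accepting exactly when both do. Equivalent product states are then merged.
15 states suffice.
          x    y  
>  s0     s0   s1 
   s1     s2   s3 
   s2     s2   s4 
   s3     s5   s6 
   s4     s5   s7 
   s5     s8   s9 
   s6    s10   s0 
 * s7    s10   s0 
   s8     s8  s11 
   s9    s12   s0 
   s10   s13   s0 
 * s11   s12   s0 
 * s12   s13   s0 
   s13   s14   s0 
 * s14   s14   s0 
(> = start, * = accepting)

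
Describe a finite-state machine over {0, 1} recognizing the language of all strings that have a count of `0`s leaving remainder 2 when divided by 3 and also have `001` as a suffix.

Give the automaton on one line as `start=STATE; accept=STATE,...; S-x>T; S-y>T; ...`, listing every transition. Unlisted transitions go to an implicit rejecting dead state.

Run two small machines in parallel and take their product. The first has 3 states tracking the count of `0`s modulo 3; the second has 4 states tracking how much of the suffix `001` has currently been matched. A product state is a pair (one from each), accepting exactly when both do.
12 states suffice.
          0    1  
>  q0     q1   q0 
   q1     q2   q3 
   q2     q4   q5 
   q3     q6   q3 
   q4     q7   q8 
 * q5     q9  q10 
   q6     q4  q10 
   q7     q2  q11 
   q8     q1   q0 
   q9     q7   q0 
   q10    q9  q10 
   q11    q6   q3 
(> = start, * = accepting)

start=q0; accept=q5; q0-0>q1; q0-1>q0; q1-0>q2; q1-1>q3; q2-0>q4; q2-1>q5; q3-0>q6; q3-1>q3; q4-0>q7; q4-1>q8; q5-0>q9; q5-1>q10; q6-0>q4; q6-1>q10; q7-0>q2; q7-1>q11; q8-0>q1; q8-1>q0; q9-0>q7; q9-1>q0; q10-0>q9; q10-1>q10; q11-0>q6; q11-1>q3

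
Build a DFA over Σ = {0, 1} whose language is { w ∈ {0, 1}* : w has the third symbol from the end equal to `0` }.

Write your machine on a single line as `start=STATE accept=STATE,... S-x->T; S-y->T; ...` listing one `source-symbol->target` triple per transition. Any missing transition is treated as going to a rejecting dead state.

Because acceptance depends on a position counted from the end, the machine has to buffer the most recent 3 symbols. Make each state the string of the last up-to-3 symbols read; on input `x` shift the window left and append `x`. Accept when the buffered window has length 3 and begins with `0`.
With 15 states:
          0    1  
>  q0     q1   q2 
   q1     q3   q4 
   q2     q5   q6 
   q3     q7   q8 
   q4     q9  q10 
   q5    q11  q12 
   q6    q13  q14 
 * q7     q7   q8 
 * q8     q9  q10 
 * q9    q11  q12 
 * q10   q13  q14 
   q11    q7   q8 
   q12    q9  q10 
   q13   q11  q12 
   q14   q13  q14 
(> = start, * = accepting)

start=q0; accept=q7,q8,q9,q10; q0-0->q1; q0-1->q2; q1-0->q3; q1-1->q4; q2-0->q5; q2-1->q6; q3-0->q7; q3-1->q8; q4-0->q9; q4-1->q10; q5-0->q11; q5-1->q12; q6-0->q13; q6-1->q14; q7-0->q7; q7-1->q8; q8-0->q9; q8-1->q10; q9-0->q11; q9-1->q12; q10-0->q13; q10-1->q14; q11-0->q7; q11-1->q8; q12-0->q9; q12-1->q10; q13-0->q11; q13-1->q12; q14-0->q13; q14-1->q14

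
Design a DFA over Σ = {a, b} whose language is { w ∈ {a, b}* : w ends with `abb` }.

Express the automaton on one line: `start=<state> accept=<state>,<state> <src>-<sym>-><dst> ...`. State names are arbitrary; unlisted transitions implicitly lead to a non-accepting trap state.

Remember how much of `abb` the current input suffix matches. State q0 means no match yet; q1 means the last symbol is `a`; q2 means the last 2 symbols are `ab`; q3 means the last 3 symbols are `abb`. Only q3 accepts. On a mismatch, fall back to the longest proper suffix that is still a prefix of `abb`.
4 states suffice.
        a   b  
>  q0   q1  q0 
   q1   q1  q2 
   q2   q1  q3 
 * q3   q1  q0 
(> = start, * = accepting)

start=q0 accept=q3 q0-a->q1 q0-b->q0 q1-a->q1 q1-b->q2 q2-a->q1 q2-b->q3 q3-a->q1 q3-b->q0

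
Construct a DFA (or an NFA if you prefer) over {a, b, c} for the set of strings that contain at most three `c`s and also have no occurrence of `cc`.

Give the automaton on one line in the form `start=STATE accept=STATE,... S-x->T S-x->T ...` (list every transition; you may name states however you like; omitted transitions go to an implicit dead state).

start=s0 accept=s0,s1,s2,s4,s5,s6 s0-a->s0 s0-b->s0 s0-c->s1 s1-a->s2 s1-b->s2 s1-c->s3 s2-a->s2 s2-b->s2 s2-c->s4 s3-a->s3 s3-b->s3 s3-c->s3 s4-a->s5 s4-b->s5 s4-c->s3 s5-a->s5 s5-b->s5 s5-c->s6 s6-a->s6 s6-b->s6 s6-c->s3

Handle the two conditions separately and then intersect. One (5 states) tracks the count of `c`s, saturating at 4; the other (3 states) tracks partial matches of the forbidden pattern `cc`. Each combined state is a pair, one component from each; accept when both components accept. Minimizing collapses redundant product states.
7 states suffice.
        a   b   c  
>* s0   s0  s0  s1 
 * s1   s2  s2  s3 
 * s2   s2  s2  s4 
   s3   s3  s3  s3 
 * s4   s5  s5  s3 
 * s5   s5  s5  s6 
 * s6   s6  s6  s3 
(> = start, * = accepting)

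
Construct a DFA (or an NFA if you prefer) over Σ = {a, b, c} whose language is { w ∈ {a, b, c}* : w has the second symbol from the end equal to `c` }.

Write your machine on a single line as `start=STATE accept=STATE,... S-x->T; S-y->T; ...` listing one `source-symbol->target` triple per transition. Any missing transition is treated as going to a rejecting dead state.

start=s0; accept=s10,s11,s12; s0-a->s1; s0-b->s2; s0-c->s3; s1-a->s4; s1-b->s5; s1-c->s6; s2-a->s7; s2-b->s8; s2-c->s9; s3-a->s10; s3-b->s11; s3-c->s12; s4-a->s4; s4-b->s5; s4-c->s6; s5-a->s7; s5-b->s8; s5-c->s9; s6-a->s10; s6-b->s11; s6-c->s12; s7-a->s4; s7-b->s5; s7-c->s6; s8-a->s7; s8-b->s8; s8-c->s9; s9-a->s10; s9-b->s11; s9-c->s12; s10-a->s4; s10-b->s5; s10-c->s6; s11-a->s7; s11-b->s8; s11-c->s9; s12-a->s10; s12-b->s11; s12-c->s12

Because acceptance depends on a position counted from the end, the machine has to buffer the most recent 2 symbols. Make each state the string of the last up-to-2 symbols read; on input `x` shift the window left and append `x`. Accept when the buffered window has length 2 and begins with `c`.
A 13-state machine:
          a    b    c  
>  s0     s1   s2   s3 
   s1     s4   s5   s6 
   s2     s7   s8   s9 
   s3    s10  s11  s12 
   s4     s4   s5   s6 
   s5     s7   s8   s9 
   s6    s10  s11  s12 
   s7     s4   s5   s6 
   s8     s7   s8   s9 
   s9    s10  s11  s12 
 * s10    s4   s5   s6 
 * s11    s7   s8   s9 
 * s12   s10  s11  s12 
(> = start, * = accepting)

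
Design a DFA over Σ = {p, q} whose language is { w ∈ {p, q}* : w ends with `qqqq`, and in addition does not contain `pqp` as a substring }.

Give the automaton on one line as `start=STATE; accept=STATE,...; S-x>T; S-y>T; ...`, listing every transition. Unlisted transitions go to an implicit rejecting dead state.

Handle the two conditions separately and then intersect. The first has 5 states tracking how much of the suffix `qqqq` has currently been matched; the second has 4 states tracking partial matches of the forbidden pattern `pqp`. A product state is a pair (one from each), accepting exactly when both do.
A 12-state machine:
          p    q  
>  s0     s1   s2 
   s1     s1   s3 
   s2     s1   s4 
   s3     s5   s4 
   s4     s1   s6 
   s5     s5   s7 
   s6     s1   s8 
   s7     s5   s9 
 * s8     s1   s8 
   s9     s5  s10 
   s10    s5  s11 
   s11    s5  s11 
(> = start, * = accepting)

start=s0; accept=s8; s0-p>s1; s0-q>s2; s1-p>s1; s1-q>s3; s2-p>s1; s2-q>s4; s3-p>s5; s3-q>s4; s4-p>s1; s4-q>s6; s5-p>s5; s5-q>s7; s6-p>s1; s6-q>s8; s7-p>s5; s7-q>s9; s8-p>s1; s8-q>s8; s9-p>s5; s9-q>s10; s10-p>s5; s10-q>s11; s11-p>s5; s11-q>s11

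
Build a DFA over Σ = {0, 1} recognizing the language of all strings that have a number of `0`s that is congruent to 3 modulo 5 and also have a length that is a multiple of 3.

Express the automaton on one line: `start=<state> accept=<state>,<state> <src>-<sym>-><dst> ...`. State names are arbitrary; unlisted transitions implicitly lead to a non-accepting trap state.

Handle the two conditions separately and then intersect. The first has 5 states tracking the count of `0`s modulo 5; the second has 3 states tracking the input length modulo 3. A product state is a pair (one from each), accepting exactly when both do.
A 15-state machine:
          0    1  
>  S0     S1   S2 
   S1     S3   S4 
   S2     S4   S5 
   S3     S6   S7 
   S4     S7   S8 
   S5     S8   S0 
 * S6     S9  S10 
   S7    S10  S11 
   S8    S11   S1 
   S9     S5  S12 
   S10   S12  S13 
   S11   S13   S3 
   S12    S0  S14 
   S13   S14   S6 
   S14    S2   S9 
(> = start, * = accepting)

start=S0 accept=S6 S0-0->S1 S0-1->S2 S1-0->S3 S1-1->S4 S2-0->S4 S2-1->S5 S3-0->S6 S3-1->S7 S4-0->S7 S4-1->S8 S5-0->S8 S5-1->S0 S6-0->S9 S6-1->S10 S7-0->S10 S7-1->S11 S8-0->S11 S8-1->S1 S9-0->S5 S9-1->S12 S10-0->S12 S10-1->S13 S11-0->S13 S11-1->S3 S12-0->S0 S12-1->S14 S13-0->S14 S13-1->S6 S14-0->S2 S14-1->S9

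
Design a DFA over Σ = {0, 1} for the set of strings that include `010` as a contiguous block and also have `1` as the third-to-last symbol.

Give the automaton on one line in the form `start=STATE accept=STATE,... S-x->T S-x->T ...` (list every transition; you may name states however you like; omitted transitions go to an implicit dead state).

Run two small machines in parallel and take their product. One (4 states) tracks whether and how much of `010` has been seen; the other (15 states) tracks the last 3 symbols read. Each combined state is a pair, one component from each; accept when both components accept. Minimizing collapses redundant product states.
An 11-state machine:
          0    1  
>  q0     q1   q0 
   q1     q1   q2 
   q2     q3   q0 
   q3     q4   q5 
 * q4     q6   q7 
 * q5     q3   q8 
   q6     q6   q7 
   q7     q3   q8 
   q8     q9  q10 
 * q9     q4   q5 
 * q10    q9  q10 
(> = start, * = accepting)

start=q0 accept=q4,q5,q9,q10 q0-0->q1 q0-1->q0 q1-0->q1 q1-1->q2 q2-0->q3 q2-1->q0 q3-0->q4 q3-1->q5 q4-0->q6 q4-1->q7 q5-0->q3 q5-1->q8 q6-0->q6 q6-1->q7 q7-0->q3 q7-1->q8 q8-0->q9 q8-1->q10 q9-0->q4 q9-1->q5 q10-0->q9 q10-1->q10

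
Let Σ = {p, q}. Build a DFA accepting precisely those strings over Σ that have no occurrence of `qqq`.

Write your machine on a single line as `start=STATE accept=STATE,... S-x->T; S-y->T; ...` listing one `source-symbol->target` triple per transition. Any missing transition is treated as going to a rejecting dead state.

start=S0; accept=S0,S1,S2; S0-p->S0; S0-q->S1; S1-p->S0; S1-q->S2; S2-p->S0; S2-q->S3; S3-p->S3; S3-q->S3

This is the complement of 'contains `qqq`'. Use the same substring-matching states — S0 through S3 holding how much of `qqq` has just been matched — but flip the accepting set: everything except the trap S3 accepts.
With 4 states:
        p   q  
>* S0   S0  S1 
 * S1   S0  S2 
 * S2   S0  S3 
   S3   S3  S3 
(> = start, * = accepting)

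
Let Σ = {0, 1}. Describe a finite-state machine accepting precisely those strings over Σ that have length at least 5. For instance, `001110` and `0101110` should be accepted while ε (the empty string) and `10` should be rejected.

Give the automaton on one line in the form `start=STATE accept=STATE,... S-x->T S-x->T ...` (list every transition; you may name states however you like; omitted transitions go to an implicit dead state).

Count input length up to 6: every symbol moves from S0 toward S6, which means 'more than 5' and absorbs. Accept from {S5, S6}.
A 7-state machine:
        0   1  
>  S0   S1  S1 
   S1   S2  S2 
   S2   S3  S3 
   S3   S4  S4 
   S4   S5  S5 
 * S5   S6  S6 
 * S6   S6  S6 
(> = start, * = accepting)

start=S0 accept=S5,S6 S0-0->S1 S0-1->S1 S1-0->S2 S1-1->S2 S2-0->S3 S2-1->S3 S3-0->S4 S3-1->S4 S4-0->S5 S4-1->S5 S5-0->S6 S5-1->S6 S6-0->S6 S6-1->S6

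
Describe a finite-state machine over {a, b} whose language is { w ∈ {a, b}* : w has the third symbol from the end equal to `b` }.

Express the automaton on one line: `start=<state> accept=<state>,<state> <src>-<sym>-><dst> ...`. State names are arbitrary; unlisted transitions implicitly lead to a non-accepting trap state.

start=q0 accept=q11,q12,q13,q14 q0-a->q1 q0-b->q2 q1-a->q3 q1-b->q4 q2-a->q5 q2-b->q6 q3-a->q7 q3-b->q8 q4-a->q9 q4-b->q10 q5-a->q11 q5-b->q12 q6-a->q13 q6-b->q14 q7-a->q7 q7-b->q8 q8-a->q9 q8-b->q10 q9-a->q11 q9-b->q12 q10-a->q13 q10-b->q14 q11-a->q7 q11-b->q8 q12-a->q9 q12-b->q10 q13-a->q11 q13-b->q12 q14-a->q13 q14-b->q14

A DFA must remember the last 3 symbols (since which symbol is third-to-last isn't known until the input ends). Use one state per possible window of the last ≤3 symbols; accept from those whose window starts with `b`.
          a    b  
>  q0     q1   q2 
   q1     q3   q4 
   q2     q5   q6 
   q3     q7   q8 
   q4     q9  q10 
   q5    q11  q12 
   q6    q13  q14 
   q7     q7   q8 
   q8     q9  q10 
   q9    q11  q12 
   q10   q13  q14 
 * q11    q7   q8 
 * q12    q9  q10 
 * q13   q11  q12 
 * q14   q13  q14 
(> = start, * = accepting)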